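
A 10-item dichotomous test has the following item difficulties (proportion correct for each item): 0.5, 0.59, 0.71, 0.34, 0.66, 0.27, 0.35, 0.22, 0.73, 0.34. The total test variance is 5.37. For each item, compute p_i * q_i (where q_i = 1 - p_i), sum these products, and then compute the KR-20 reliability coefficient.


For each item, compute p_i * q_i:
  Item 1: 0.5 * 0.5 = 0.25
  Item 2: 0.59 * 0.41 = 0.2419
  Item 3: 0.71 * 0.29 = 0.2059
  Item 4: 0.34 * 0.66 = 0.2244
  Item 5: 0.66 * 0.34 = 0.2244
  Item 6: 0.27 * 0.73 = 0.1971
  Item 7: 0.35 * 0.65 = 0.2275
  Item 8: 0.22 * 0.78 = 0.1716
  Item 9: 0.73 * 0.27 = 0.1971
  Item 10: 0.34 * 0.66 = 0.2244
Sum(p_i * q_i) = 0.25 + 0.2419 + 0.2059 + 0.2244 + 0.2244 + 0.1971 + 0.2275 + 0.1716 + 0.1971 + 0.2244 = 2.1643
KR-20 = (k/(k-1)) * (1 - Sum(p_i*q_i) / Var_total)
= (10/9) * (1 - 2.1643/5.37)
= 1.1111 * 0.597
KR-20 = 0.6633

0.6633


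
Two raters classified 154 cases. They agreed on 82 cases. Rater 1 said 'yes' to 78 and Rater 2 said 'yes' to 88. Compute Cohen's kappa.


P_o = 82/154 = 0.532468
P_e = (78*88 + 76*66) / 23716 = 0.500928
kappa = (P_o - P_e) / (1 - P_e)
kappa = (0.532468 - 0.500928) / (1 - 0.500928)
kappa = 0.0632

0.0632


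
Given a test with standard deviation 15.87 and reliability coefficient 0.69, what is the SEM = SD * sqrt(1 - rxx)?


SEM = SD * sqrt(1 - rxx)
SEM = 15.87 * sqrt(1 - 0.69)
SEM = 15.87 * sqrt(0.31) = 15.87 * 0.556776
SEM = 8.836

8.836


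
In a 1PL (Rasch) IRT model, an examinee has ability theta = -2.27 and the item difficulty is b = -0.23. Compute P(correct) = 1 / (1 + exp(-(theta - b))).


theta - b = -2.27 - -0.23 = -2.04
exp(-(theta - b)) = exp(2.04) = 7.6906
P = 1 / (1 + 7.6906)
P = 0.1151

0.1151


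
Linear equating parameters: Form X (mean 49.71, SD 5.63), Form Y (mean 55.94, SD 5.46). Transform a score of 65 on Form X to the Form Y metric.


slope = SD_Y / SD_X = 5.46 / 5.63 ~ 0.9698
intercept = mean_Y - slope * mean_X = 55.94 - (5.46 / 5.63) * 49.71 ~ 7.731
Y = slope * X + intercept. To avoid rounding drift from the rounded slope/intercept, evaluate the equivalent form Y = mean_Y + SD_Y * (X - mean_X) / SD_X at full precision:
Y = 55.94 + 5.46 * (65 - 49.71) / 5.63
Y = 55.94 + 5.46 * 15.29 / 5.63
Y = 55.94 + 83.4834 / 5.63
Y = 55.94 + 14.8283
Y = 70.7683

70.7683


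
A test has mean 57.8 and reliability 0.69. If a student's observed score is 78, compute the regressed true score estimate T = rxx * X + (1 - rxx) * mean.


T_est = rxx * X + (1 - rxx) * mean
T_est = 0.69 * 78 + 0.31 * 57.8
T_est = 53.82 + 17.918
T_est = 71.738

71.738


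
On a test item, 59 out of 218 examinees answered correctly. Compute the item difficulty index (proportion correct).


Item difficulty p = number correct / total examinees
p = 59 / 218
p = 0.2706

0.2706


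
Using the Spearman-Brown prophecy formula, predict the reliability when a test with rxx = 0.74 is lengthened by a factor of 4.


r_new = (n * rxx) / (1 + (n-1) * rxx)
r_new = (4 * 0.74) / (1 + 3 * 0.74)
r_new = 2.96 / 3.22
r_new = 0.9193

0.9193


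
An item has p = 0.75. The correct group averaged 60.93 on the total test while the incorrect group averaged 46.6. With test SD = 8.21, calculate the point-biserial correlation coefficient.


q = 1 - p = 0.25
rpb = ((M1 - M0) / SD) * sqrt(p * q)
rpb = ((60.93 - 46.6) / 8.21) * sqrt(0.75 * 0.25)
rpb = 0.7558

0.7558


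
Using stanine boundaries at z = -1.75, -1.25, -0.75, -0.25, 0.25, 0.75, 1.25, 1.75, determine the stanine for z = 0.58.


Stanine boundaries: [-1.75, -1.25, -0.75, -0.25, 0.25, 0.75, 1.25, 1.75]
z = 0.58
Check each boundary:
  z >= -1.75 -> could be stanine 2
  z >= -1.25 -> could be stanine 3
  z >= -0.75 -> could be stanine 4
  z >= -0.25 -> could be stanine 5
  z >= 0.25 -> could be stanine 6
  z < 0.75
  z < 1.25
  z < 1.75
Highest qualifying boundary gives stanine = 6

6


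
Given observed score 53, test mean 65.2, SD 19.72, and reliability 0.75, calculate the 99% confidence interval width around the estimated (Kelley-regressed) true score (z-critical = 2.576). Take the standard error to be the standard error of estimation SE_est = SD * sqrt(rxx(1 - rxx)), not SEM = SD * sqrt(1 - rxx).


True score estimate = 0.75*53 + 0.25*65.2 = 56.05
SE_est = SD * sqrt(rxx * (1 - rxx)) = 19.72 * sqrt(0.75 * 0.25) = 19.72 * sqrt(0.1875) = 8.53901
CI = T_est +/- z * SE_est, so width = 2 * z * SE_est = 2 * 2.576 * 8.53901
Width = 43.993

43.993


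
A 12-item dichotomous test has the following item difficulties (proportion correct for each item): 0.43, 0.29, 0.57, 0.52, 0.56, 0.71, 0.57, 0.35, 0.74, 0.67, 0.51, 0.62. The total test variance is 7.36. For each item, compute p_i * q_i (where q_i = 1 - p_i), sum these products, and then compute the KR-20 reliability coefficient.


For each item, compute p_i * q_i:
  Item 1: 0.43 * 0.57 = 0.2451
  Item 2: 0.29 * 0.71 = 0.2059
  Item 3: 0.57 * 0.43 = 0.2451
  Item 4: 0.52 * 0.48 = 0.2496
  Item 5: 0.56 * 0.44 = 0.2464
  Item 6: 0.71 * 0.29 = 0.2059
  Item 7: 0.57 * 0.43 = 0.2451
  Item 8: 0.35 * 0.65 = 0.2275
  Item 9: 0.74 * 0.26 = 0.1924
  Item 10: 0.67 * 0.33 = 0.2211
  Item 11: 0.51 * 0.49 = 0.2499
  Item 12: 0.62 * 0.38 = 0.2356
Sum(p_i * q_i) = 0.2451 + 0.2059 + 0.2451 + 0.2496 + 0.2464 + 0.2059 + 0.2451 + 0.2275 + 0.1924 + 0.2211 + 0.2499 + 0.2356 = 2.7696
KR-20 = (k/(k-1)) * (1 - Sum(p_i*q_i) / Var_total)
= (12/11) * (1 - 2.7696/7.36)
= 1.0909 * 0.6237
KR-20 = 0.6804

0.6804


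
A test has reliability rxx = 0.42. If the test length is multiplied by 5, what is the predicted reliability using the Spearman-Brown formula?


r_new = (n * rxx) / (1 + (n-1) * rxx)
r_new = (5 * 0.42) / (1 + 4 * 0.42)
r_new = 2.1 / 2.68
r_new = 0.7836

0.7836


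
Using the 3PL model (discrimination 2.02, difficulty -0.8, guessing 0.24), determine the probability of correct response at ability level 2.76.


logit = 2.02*(2.76 - -0.8) = 7.1912
P* = 1/(1 + exp(-7.1912)) = 0.9992
P = 0.24 + (1 - 0.24) * 0.9992
P = 0.9994

0.9994


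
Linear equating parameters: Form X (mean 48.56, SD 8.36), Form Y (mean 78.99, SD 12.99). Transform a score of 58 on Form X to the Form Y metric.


slope = SD_Y / SD_X = 12.99 / 8.36 ~ 1.5538
intercept = mean_Y - slope * mean_X = 78.99 - (12.99 / 8.36) * 48.56 ~ 3.5361
Y = slope * X + intercept. To avoid rounding drift from the rounded slope/intercept, evaluate the equivalent form Y = mean_Y + SD_Y * (X - mean_X) / SD_X at full precision:
Y = 78.99 + 12.99 * (58 - 48.56) / 8.36
Y = 78.99 + 12.99 * 9.44 / 8.36
Y = 78.99 + 122.6256 / 8.36
Y = 78.99 + 14.6681
Y = 93.6581

93.6581


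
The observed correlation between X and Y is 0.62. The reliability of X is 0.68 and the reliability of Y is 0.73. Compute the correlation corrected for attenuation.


r_corrected = rxy / sqrt(rxx * ryy)
= 0.62 / sqrt(0.68 * 0.73)
= 0.62 / sqrt(0.4964)
= 0.62 / 0.704557
r_corrected = 0.88

0.88


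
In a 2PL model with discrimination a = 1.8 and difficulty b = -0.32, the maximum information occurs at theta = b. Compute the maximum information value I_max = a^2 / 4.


For 2PL, max info at theta = b = -0.32
I_max = a^2 / 4 = 1.8^2 / 4
= 3.24 / 4
I_max = 0.81

0.81


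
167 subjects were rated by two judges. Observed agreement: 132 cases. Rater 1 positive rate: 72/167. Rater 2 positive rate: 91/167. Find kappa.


P_o = 132/167 = 0.790419
P_e = (72*91 + 95*76) / 27889 = 0.493815
kappa = (P_o - P_e) / (1 - P_e)
kappa = (0.790419 - 0.493815) / (1 - 0.493815)
kappa = 0.586

0.586


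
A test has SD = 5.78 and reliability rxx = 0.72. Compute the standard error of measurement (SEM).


SEM = SD * sqrt(1 - rxx)
SEM = 5.78 * sqrt(1 - 0.72)
SEM = 5.78 * sqrt(0.28) = 5.78 * 0.52915
SEM = 3.0585

3.0585


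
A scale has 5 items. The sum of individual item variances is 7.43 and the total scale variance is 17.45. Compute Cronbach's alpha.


alpha = (k/(k-1)) * (1 - sum(si^2)/s_total^2)
= (5/4) * (1 - 7.43/17.45)
alpha = 0.7178

0.7178


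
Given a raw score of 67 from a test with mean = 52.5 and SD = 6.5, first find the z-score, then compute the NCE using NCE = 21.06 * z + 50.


z = (X - mean) / SD = (67 - 52.5) / 6.5
z = 14.5 / 6.5
z = 2.2308
NCE = NCE = 21.06z + 50
Carry z at full precision (z = 14.5 / 6.5) into the conversion:
NCE = 21.06 * (14.5 / 6.5) + 50 = 305.37 / 6.5 + 50
NCE = 46.98 + 50
NCE = 96.98

96.98


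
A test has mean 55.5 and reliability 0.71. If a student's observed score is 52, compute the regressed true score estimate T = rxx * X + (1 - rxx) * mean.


T_est = rxx * X + (1 - rxx) * mean
T_est = 0.71 * 52 + 0.29 * 55.5
T_est = 36.92 + 16.095
T_est = 53.015

53.015


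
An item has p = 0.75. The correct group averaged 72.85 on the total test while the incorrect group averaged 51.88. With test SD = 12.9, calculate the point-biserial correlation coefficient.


q = 1 - p = 0.25
rpb = ((M1 - M0) / SD) * sqrt(p * q)
rpb = ((72.85 - 51.88) / 12.9) * sqrt(0.75 * 0.25)
rpb = 0.7039

0.7039


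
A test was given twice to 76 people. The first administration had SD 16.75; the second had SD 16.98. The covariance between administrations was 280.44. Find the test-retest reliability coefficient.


r = cov(X,Y) / (SD_X * SD_Y)
r = 280.44 / (16.75 * 16.98)
r = 280.44 / 284.415
r = 0.986

0.986


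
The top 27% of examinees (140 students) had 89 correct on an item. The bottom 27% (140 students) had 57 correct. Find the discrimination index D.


p_upper = 89/140 = 0.6357
p_lower = 57/140 = 0.4071
D = 0.6357 - 0.4071 = 0.2286

0.2286


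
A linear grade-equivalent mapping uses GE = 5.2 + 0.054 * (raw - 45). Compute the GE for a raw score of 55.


raw - median = 55 - 45 = 10
slope * diff = 0.054 * 10 = 0.54
GE = 5.2 + 0.54
GE = 5.74

5.74


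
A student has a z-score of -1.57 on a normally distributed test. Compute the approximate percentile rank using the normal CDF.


CDF(z) = 0.5 * (1 + erf(z/sqrt(2)))
erf(-1.1102) = -0.8836
CDF = 0.0582
Percentile rank = 0.0582 * 100 = 5.82

5.82


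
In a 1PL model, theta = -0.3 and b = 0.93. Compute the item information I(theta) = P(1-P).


P = 1/(1+exp(-(-0.3-0.93))) = 0.2262
I = P*(1-P) = 0.2262 * 0.7738
I = 0.175

0.175


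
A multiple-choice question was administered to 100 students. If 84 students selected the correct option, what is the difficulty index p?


Item difficulty p = number correct / total examinees
p = 84 / 100
p = 0.84

0.84


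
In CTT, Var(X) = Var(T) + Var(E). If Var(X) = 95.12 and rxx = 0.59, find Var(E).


var_true = rxx * var_obs = 0.59 * 95.12 = 56.1208
var_error = var_obs - var_true
var_error = 95.12 - 56.1208
var_error = 38.9992

38.9992


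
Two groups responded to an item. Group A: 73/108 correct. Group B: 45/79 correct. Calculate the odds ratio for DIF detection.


Odds_A = 73/35 = 2.0857
Odds_B = 45/34 = 1.3235
OR = Odds_A / Odds_B = 2.0857 / 1.3235
Exactly, OR = (73 * 34) / (35 * 45) = 2482 / 1575
OR = 1.5759

1.5759


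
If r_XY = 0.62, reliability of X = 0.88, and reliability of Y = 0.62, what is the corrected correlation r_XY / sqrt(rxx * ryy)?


r_corrected = rxy / sqrt(rxx * ryy)
= 0.62 / sqrt(0.88 * 0.62)
= 0.62 / sqrt(0.5456)
= 0.62 / 0.738647
r_corrected = 0.8394

0.8394


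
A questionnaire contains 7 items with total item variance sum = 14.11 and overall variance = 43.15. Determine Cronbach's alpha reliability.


alpha = (k/(k-1)) * (1 - sum(si^2)/s_total^2)
= (7/6) * (1 - 14.11/43.15)
alpha = 0.7852

0.7852


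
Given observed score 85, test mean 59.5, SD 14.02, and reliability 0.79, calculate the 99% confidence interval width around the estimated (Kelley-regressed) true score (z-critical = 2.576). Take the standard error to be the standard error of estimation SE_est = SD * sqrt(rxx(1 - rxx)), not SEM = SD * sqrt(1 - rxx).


True score estimate = 0.79*85 + 0.21*59.5 = 79.645
SE_est = SD * sqrt(rxx * (1 - rxx)) = 14.02 * sqrt(0.79 * 0.21) = 14.02 * sqrt(0.1659) = 5.710461
CI = T_est +/- z * SE_est, so width = 2 * z * SE_est = 2 * 2.576 * 5.710461
Width = 29.4203

29.4203


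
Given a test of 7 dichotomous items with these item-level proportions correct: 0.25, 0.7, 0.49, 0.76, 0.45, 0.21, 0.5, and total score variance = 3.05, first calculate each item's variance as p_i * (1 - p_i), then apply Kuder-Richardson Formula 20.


For each item, compute p_i * q_i:
  Item 1: 0.25 * 0.75 = 0.1875
  Item 2: 0.7 * 0.3 = 0.21
  Item 3: 0.49 * 0.51 = 0.2499
  Item 4: 0.76 * 0.24 = 0.1824
  Item 5: 0.45 * 0.55 = 0.2475
  Item 6: 0.21 * 0.79 = 0.1659
  Item 7: 0.5 * 0.5 = 0.25
Sum(p_i * q_i) = 0.1875 + 0.21 + 0.2499 + 0.1824 + 0.2475 + 0.1659 + 0.25 = 1.4932
KR-20 = (k/(k-1)) * (1 - Sum(p_i*q_i) / Var_total)
= (7/6) * (1 - 1.4932/3.05)
= 1.1667 * 0.5104
KR-20 = 0.5955

0.5955


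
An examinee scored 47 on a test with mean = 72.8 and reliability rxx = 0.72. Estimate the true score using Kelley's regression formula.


T_est = rxx * X + (1 - rxx) * mean
T_est = 0.72 * 47 + 0.28 * 72.8
T_est = 33.84 + 20.384
T_est = 54.224

54.224


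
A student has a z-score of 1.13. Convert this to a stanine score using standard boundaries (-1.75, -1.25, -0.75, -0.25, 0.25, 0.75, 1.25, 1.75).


Stanine boundaries: [-1.75, -1.25, -0.75, -0.25, 0.25, 0.75, 1.25, 1.75]
z = 1.13
Check each boundary:
  z >= -1.75 -> could be stanine 2
  z >= -1.25 -> could be stanine 3
  z >= -0.75 -> could be stanine 4
  z >= -0.25 -> could be stanine 5
  z >= 0.25 -> could be stanine 6
  z >= 0.75 -> could be stanine 7
  z < 1.25
  z < 1.75
Highest qualifying boundary gives stanine = 7

7


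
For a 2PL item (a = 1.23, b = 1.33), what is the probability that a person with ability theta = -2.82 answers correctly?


a*(theta - b) = 1.23 * (-2.82 - 1.33) = -5.1045
exp(--5.1045) = 164.7617
P = 1 / (1 + 164.7617)
P = 0.006

0.006


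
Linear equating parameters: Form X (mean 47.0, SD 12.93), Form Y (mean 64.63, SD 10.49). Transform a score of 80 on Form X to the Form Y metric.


slope = SD_Y / SD_X = 10.49 / 12.93 ~ 0.8113
intercept = mean_Y - slope * mean_X = 64.63 - (10.49 / 12.93) * 47.0 ~ 26.4993
Y = slope * X + intercept. To avoid rounding drift from the rounded slope/intercept, evaluate the equivalent form Y = mean_Y + SD_Y * (X - mean_X) / SD_X at full precision:
Y = 64.63 + 10.49 * (80 - 47.0) / 12.93
Y = 64.63 + 10.49 * 33.0 / 12.93
Y = 64.63 + 346.17 / 12.93
Y = 64.63 + 26.7726
Y = 91.4026

91.4026


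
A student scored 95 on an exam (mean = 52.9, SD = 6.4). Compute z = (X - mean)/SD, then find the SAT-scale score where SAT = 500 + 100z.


z = (X - mean) / SD = (95 - 52.9) / 6.4
z = 42.1 / 6.4
z = 6.5781
SAT-scale = SAT = 500 + 100z
Carry z at full precision (z = 42.1 / 6.4) into the conversion:
SAT-scale = 500 + 100 * (42.1 / 6.4) = 500 + 4210 / 6.4
SAT-scale = 500 + 657.8125
SAT-scale = 1157.8125

1157.8125


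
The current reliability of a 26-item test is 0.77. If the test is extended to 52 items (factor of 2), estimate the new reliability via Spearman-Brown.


r_new = (n * rxx) / (1 + (n-1) * rxx)
r_new = (2 * 0.77) / (1 + 1 * 0.77)
r_new = 1.54 / 1.77
r_new = 0.8701

0.8701


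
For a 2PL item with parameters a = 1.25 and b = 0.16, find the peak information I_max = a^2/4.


For 2PL, max info at theta = b = 0.16
I_max = a^2 / 4 = 1.25^2 / 4
= 1.5625 / 4
I_max = 0.3906

0.3906


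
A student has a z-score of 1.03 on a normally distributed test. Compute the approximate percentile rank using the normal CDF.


CDF(z) = 0.5 * (1 + erf(z/sqrt(2)))
erf(0.7283) = 0.697
CDF = 0.8485
Percentile rank = 0.8485 * 100 = 84.85

84.85


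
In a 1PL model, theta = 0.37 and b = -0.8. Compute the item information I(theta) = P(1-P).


P = 1/(1+exp(-(0.37--0.8))) = 0.7631
I = P*(1-P) = 0.7631 * 0.2369
I = 0.1808

0.1808


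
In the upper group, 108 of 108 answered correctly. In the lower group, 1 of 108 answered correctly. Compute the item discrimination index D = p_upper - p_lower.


p_upper = 108/108 = 1.0
p_lower = 1/108 = 0.0093
D = 1.0 - 0.0093 = 0.9907

0.9907


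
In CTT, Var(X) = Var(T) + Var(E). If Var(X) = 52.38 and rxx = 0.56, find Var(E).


var_true = rxx * var_obs = 0.56 * 52.38 = 29.3328
var_error = var_obs - var_true
var_error = 52.38 - 29.3328
var_error = 23.0472

23.0472


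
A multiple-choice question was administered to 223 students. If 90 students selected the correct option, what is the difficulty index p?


Item difficulty p = number correct / total examinees
p = 90 / 223
p = 0.4036

0.4036


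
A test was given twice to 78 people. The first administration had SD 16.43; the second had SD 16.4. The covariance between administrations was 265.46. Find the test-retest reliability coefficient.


r = cov(X,Y) / (SD_X * SD_Y)
r = 265.46 / (16.43 * 16.4)
r = 265.46 / 269.452
r = 0.9852

0.9852


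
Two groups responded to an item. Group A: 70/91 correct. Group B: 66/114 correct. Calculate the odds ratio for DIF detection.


Odds_A = 70/21 = 3.3333
Odds_B = 66/48 = 1.375
OR = Odds_A / Odds_B = 3.3333 / 1.375
Exactly, OR = (70 * 48) / (21 * 66) = 3360 / 1386
OR = 2.4242

2.4242


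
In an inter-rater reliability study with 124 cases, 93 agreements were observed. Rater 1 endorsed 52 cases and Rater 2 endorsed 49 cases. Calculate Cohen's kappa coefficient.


P_o = 93/124 = 0.75
P_e = (52*49 + 72*75) / 15376 = 0.516909
kappa = (P_o - P_e) / (1 - P_e)
kappa = (0.75 - 0.516909) / (1 - 0.516909)
kappa = 0.4825

0.4825


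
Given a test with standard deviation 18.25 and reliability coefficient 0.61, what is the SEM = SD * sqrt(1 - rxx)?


SEM = SD * sqrt(1 - rxx)
SEM = 18.25 * sqrt(1 - 0.61)
SEM = 18.25 * sqrt(0.39) = 18.25 * 0.6245
SEM = 11.3971

11.3971


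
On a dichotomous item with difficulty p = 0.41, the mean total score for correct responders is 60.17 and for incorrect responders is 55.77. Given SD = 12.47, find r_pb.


q = 1 - p = 0.59
rpb = ((M1 - M0) / SD) * sqrt(p * q)
rpb = ((60.17 - 55.77) / 12.47) * sqrt(0.41 * 0.59)
rpb = 0.1735

0.1735


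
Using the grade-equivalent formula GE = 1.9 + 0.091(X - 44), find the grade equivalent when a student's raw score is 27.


raw - median = 27 - 44 = -17
slope * diff = 0.091 * -17 = -1.547
GE = 1.9 + -1.547
GE = 0.353

0.353


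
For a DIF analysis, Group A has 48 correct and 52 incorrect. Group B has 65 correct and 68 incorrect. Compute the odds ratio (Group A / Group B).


Odds_A = 48/52 = 0.9231
Odds_B = 65/68 = 0.9559
OR = Odds_A / Odds_B = 0.9231 / 0.9559
Exactly, OR = (48 * 68) / (52 * 65) = 3264 / 3380
OR = 0.9657

0.9657


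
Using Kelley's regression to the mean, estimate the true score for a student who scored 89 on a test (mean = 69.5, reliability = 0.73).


T_est = rxx * X + (1 - rxx) * mean
T_est = 0.73 * 89 + 0.27 * 69.5
T_est = 64.97 + 18.765
T_est = 83.735

83.735


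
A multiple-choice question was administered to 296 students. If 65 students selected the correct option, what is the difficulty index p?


Item difficulty p = number correct / total examinees
p = 65 / 296
p = 0.2196

0.2196


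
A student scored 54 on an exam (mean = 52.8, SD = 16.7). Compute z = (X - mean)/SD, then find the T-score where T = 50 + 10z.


z = (X - mean) / SD = (54 - 52.8) / 16.7
z = 1.2 / 16.7
z = 0.0719
T-score = T = 50 + 10z
Carry z at full precision (z = 1.2 / 16.7) into the conversion:
T-score = 50 + 10 * (1.2 / 16.7) = 50 + 12 / 16.7
T-score = 50 + 0.7186
T-score = 50.7186

50.7186


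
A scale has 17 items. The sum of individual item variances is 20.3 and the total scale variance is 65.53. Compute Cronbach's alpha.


alpha = (k/(k-1)) * (1 - sum(si^2)/s_total^2)
= (17/16) * (1 - 20.3/65.53)
alpha = 0.7334

0.7334


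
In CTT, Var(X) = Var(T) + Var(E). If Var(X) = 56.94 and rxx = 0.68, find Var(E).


var_true = rxx * var_obs = 0.68 * 56.94 = 38.7192
var_error = var_obs - var_true
var_error = 56.94 - 38.7192
var_error = 18.2208

18.2208


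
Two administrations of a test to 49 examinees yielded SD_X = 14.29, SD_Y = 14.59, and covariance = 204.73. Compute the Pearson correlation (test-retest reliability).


r = cov(X,Y) / (SD_X * SD_Y)
r = 204.73 / (14.29 * 14.59)
r = 204.73 / 208.4911
r = 0.982

0.982


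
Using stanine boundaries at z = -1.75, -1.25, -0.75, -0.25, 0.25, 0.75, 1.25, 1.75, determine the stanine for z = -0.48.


Stanine boundaries: [-1.75, -1.25, -0.75, -0.25, 0.25, 0.75, 1.25, 1.75]
z = -0.48
Check each boundary:
  z >= -1.75 -> could be stanine 2
  z >= -1.25 -> could be stanine 3
  z >= -0.75 -> could be stanine 4
  z < -0.25
  z < 0.25
  z < 0.75
  z < 1.25
  z < 1.75
Highest qualifying boundary gives stanine = 4

4


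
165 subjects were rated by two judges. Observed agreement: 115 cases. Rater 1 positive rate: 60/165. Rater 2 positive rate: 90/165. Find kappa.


P_o = 115/165 = 0.69697
P_e = (60*90 + 105*75) / 27225 = 0.487603
kappa = (P_o - P_e) / (1 - P_e)
kappa = (0.69697 - 0.487603) / (1 - 0.487603)
kappa = 0.4086

0.4086


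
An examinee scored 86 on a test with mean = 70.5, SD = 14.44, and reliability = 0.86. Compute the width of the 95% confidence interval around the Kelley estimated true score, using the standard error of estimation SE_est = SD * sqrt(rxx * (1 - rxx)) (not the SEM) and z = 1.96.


True score estimate = 0.86*86 + 0.14*70.5 = 83.83
SE_est = SD * sqrt(rxx * (1 - rxx)) = 14.44 * sqrt(0.86 * 0.14) = 14.44 * sqrt(0.1204) = 5.010493
CI = T_est +/- z * SE_est, so width = 2 * z * SE_est = 2 * 1.96 * 5.010493
Width = 19.6411

19.6411


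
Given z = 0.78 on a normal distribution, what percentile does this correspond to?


CDF(z) = 0.5 * (1 + erf(z/sqrt(2)))
erf(0.5515) = 0.5646
CDF = 0.7823
Percentile rank = 0.7823 * 100 = 78.23

78.23


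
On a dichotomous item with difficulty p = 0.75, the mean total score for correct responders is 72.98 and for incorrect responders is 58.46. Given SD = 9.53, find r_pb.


q = 1 - p = 0.25
rpb = ((M1 - M0) / SD) * sqrt(p * q)
rpb = ((72.98 - 58.46) / 9.53) * sqrt(0.75 * 0.25)
rpb = 0.6597

0.6597


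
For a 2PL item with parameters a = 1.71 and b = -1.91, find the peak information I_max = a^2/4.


For 2PL, max info at theta = b = -1.91
I_max = a^2 / 4 = 1.71^2 / 4
= 2.9241 / 4
I_max = 0.731

0.731


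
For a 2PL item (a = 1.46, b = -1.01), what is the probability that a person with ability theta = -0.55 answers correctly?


a*(theta - b) = 1.46 * (-0.55 - -1.01) = 0.6716
exp(-0.6716) = 0.5109
P = 1 / (1 + 0.5109)
P = 0.6619

0.6619


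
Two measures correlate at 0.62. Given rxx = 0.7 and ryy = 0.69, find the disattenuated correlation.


r_corrected = rxy / sqrt(rxx * ryy)
= 0.62 / sqrt(0.7 * 0.69)
= 0.62 / sqrt(0.483)
= 0.62 / 0.694982
r_corrected = 0.8921

0.8921


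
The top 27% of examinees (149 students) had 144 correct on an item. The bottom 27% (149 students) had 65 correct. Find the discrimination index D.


p_upper = 144/149 = 0.9664
p_lower = 65/149 = 0.4362
D = 0.9664 - 0.4362 = 0.5302

0.5302


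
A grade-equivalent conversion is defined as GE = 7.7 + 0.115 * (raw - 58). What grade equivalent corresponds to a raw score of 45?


raw - median = 45 - 58 = -13
slope * diff = 0.115 * -13 = -1.495
GE = 7.7 + -1.495
GE = 6.205

6.205


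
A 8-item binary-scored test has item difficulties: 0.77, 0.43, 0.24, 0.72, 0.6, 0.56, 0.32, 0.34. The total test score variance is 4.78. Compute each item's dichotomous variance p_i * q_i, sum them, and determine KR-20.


For each item, compute p_i * q_i:
  Item 1: 0.77 * 0.23 = 0.1771
  Item 2: 0.43 * 0.57 = 0.2451
  Item 3: 0.24 * 0.76 = 0.1824
  Item 4: 0.72 * 0.28 = 0.2016
  Item 5: 0.6 * 0.4 = 0.24
  Item 6: 0.56 * 0.44 = 0.2464
  Item 7: 0.32 * 0.68 = 0.2176
  Item 8: 0.34 * 0.66 = 0.2244
Sum(p_i * q_i) = 0.1771 + 0.2451 + 0.1824 + 0.2016 + 0.24 + 0.2464 + 0.2176 + 0.2244 = 1.7346
KR-20 = (k/(k-1)) * (1 - Sum(p_i*q_i) / Var_total)
= (8/7) * (1 - 1.7346/4.78)
= 1.1429 * 0.6371
KR-20 = 0.7281

0.7281


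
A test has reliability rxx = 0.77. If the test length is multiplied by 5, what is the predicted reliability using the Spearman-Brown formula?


r_new = (n * rxx) / (1 + (n-1) * rxx)
r_new = (5 * 0.77) / (1 + 4 * 0.77)
r_new = 3.85 / 4.08
r_new = 0.9436

0.9436


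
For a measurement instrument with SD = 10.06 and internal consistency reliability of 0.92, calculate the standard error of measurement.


SEM = SD * sqrt(1 - rxx)
SEM = 10.06 * sqrt(1 - 0.92)
SEM = 10.06 * sqrt(0.08) = 10.06 * 0.282843
SEM = 2.8454

2.8454


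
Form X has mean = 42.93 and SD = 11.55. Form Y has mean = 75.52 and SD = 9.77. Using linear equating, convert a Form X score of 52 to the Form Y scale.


slope = SD_Y / SD_X = 9.77 / 11.55 ~ 0.8459
intercept = mean_Y - slope * mean_X = 75.52 - (9.77 / 11.55) * 42.93 ~ 39.2061
Y = slope * X + intercept. To avoid rounding drift from the rounded slope/intercept, evaluate the equivalent form Y = mean_Y + SD_Y * (X - mean_X) / SD_X at full precision:
Y = 75.52 + 9.77 * (52 - 42.93) / 11.55
Y = 75.52 + 9.77 * 9.07 / 11.55
Y = 75.52 + 88.6139 / 11.55
Y = 75.52 + 7.6722
Y = 83.1922

83.1922


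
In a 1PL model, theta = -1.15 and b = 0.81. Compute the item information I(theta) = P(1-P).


P = 1/(1+exp(-(-1.15-0.81))) = 0.1235
I = P*(1-P) = 0.1235 * 0.8765
I = 0.1082

0.1082


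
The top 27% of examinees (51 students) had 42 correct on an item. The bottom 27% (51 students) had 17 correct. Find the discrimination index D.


p_upper = 42/51 = 0.8235
p_lower = 17/51 = 0.3333
D = 0.8235 - 0.3333 = 0.4902

0.4902


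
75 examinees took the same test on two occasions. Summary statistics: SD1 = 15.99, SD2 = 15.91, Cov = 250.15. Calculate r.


r = cov(X,Y) / (SD_X * SD_Y)
r = 250.15 / (15.99 * 15.91)
r = 250.15 / 254.4009
r = 0.9833

0.9833


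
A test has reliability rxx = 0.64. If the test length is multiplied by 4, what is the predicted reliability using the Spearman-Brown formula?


r_new = (n * rxx) / (1 + (n-1) * rxx)
r_new = (4 * 0.64) / (1 + 3 * 0.64)
r_new = 2.56 / 2.92
r_new = 0.8767

0.8767


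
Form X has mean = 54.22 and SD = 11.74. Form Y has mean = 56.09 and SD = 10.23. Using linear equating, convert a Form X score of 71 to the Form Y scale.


slope = SD_Y / SD_X = 10.23 / 11.74 ~ 0.8714
intercept = mean_Y - slope * mean_X = 56.09 - (10.23 / 11.74) * 54.22 ~ 8.8438
Y = slope * X + intercept. To avoid rounding drift from the rounded slope/intercept, evaluate the equivalent form Y = mean_Y + SD_Y * (X - mean_X) / SD_X at full precision:
Y = 56.09 + 10.23 * (71 - 54.22) / 11.74
Y = 56.09 + 10.23 * 16.78 / 11.74
Y = 56.09 + 171.6594 / 11.74
Y = 56.09 + 14.6218
Y = 70.7118

70.7118


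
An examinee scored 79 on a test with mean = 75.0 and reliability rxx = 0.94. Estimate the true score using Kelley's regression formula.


T_est = rxx * X + (1 - rxx) * mean
T_est = 0.94 * 79 + 0.06 * 75.0
T_est = 74.26 + 4.5
T_est = 78.76

78.76


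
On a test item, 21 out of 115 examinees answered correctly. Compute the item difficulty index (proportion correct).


Item difficulty p = number correct / total examinees
p = 21 / 115
p = 0.1826

0.1826


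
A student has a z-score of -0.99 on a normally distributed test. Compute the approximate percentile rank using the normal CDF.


CDF(z) = 0.5 * (1 + erf(z/sqrt(2)))
erf(-0.7) = -0.6778
CDF = 0.1611
Percentile rank = 0.1611 * 100 = 16.11

16.11


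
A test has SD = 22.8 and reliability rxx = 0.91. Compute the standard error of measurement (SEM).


SEM = SD * sqrt(1 - rxx)
SEM = 22.8 * sqrt(1 - 0.91)
SEM = 22.8 * sqrt(0.09) = 22.8 * 0.3
SEM = 6.84

6.84


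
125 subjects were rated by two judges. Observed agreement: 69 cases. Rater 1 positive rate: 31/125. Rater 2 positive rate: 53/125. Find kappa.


P_o = 69/125 = 0.552
P_e = (31*53 + 94*72) / 15625 = 0.538304
kappa = (P_o - P_e) / (1 - P_e)
kappa = (0.552 - 0.538304) / (1 - 0.538304)
kappa = 0.0297

0.0297


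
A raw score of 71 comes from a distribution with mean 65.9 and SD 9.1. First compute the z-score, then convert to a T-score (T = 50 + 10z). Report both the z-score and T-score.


z = (X - mean) / SD = (71 - 65.9) / 9.1
z = 5.1 / 9.1
z = 0.5604
T-score = T = 50 + 10z
Carry z at full precision (z = 5.1 / 9.1) into the conversion:
T-score = 50 + 10 * (5.1 / 9.1) = 50 + 51 / 9.1
T-score = 50 + 5.6044
T-score = 55.6044

55.6044


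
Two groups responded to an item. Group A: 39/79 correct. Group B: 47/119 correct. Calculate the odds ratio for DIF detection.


Odds_A = 39/40 = 0.975
Odds_B = 47/72 = 0.6528
OR = Odds_A / Odds_B = 0.975 / 0.6528
Exactly, OR = (39 * 72) / (40 * 47) = 2808 / 1880
OR = 1.4936

1.4936


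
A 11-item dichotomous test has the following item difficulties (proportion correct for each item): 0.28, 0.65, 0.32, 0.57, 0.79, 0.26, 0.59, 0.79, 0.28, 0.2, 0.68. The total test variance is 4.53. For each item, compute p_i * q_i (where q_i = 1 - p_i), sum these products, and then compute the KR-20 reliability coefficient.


For each item, compute p_i * q_i:
  Item 1: 0.28 * 0.72 = 0.2016
  Item 2: 0.65 * 0.35 = 0.2275
  Item 3: 0.32 * 0.68 = 0.2176
  Item 4: 0.57 * 0.43 = 0.2451
  Item 5: 0.79 * 0.21 = 0.1659
  Item 6: 0.26 * 0.74 = 0.1924
  Item 7: 0.59 * 0.41 = 0.2419
  Item 8: 0.79 * 0.21 = 0.1659
  Item 9: 0.28 * 0.72 = 0.2016
  Item 10: 0.2 * 0.8 = 0.16
  Item 11: 0.68 * 0.32 = 0.2176
Sum(p_i * q_i) = 0.2016 + 0.2275 + 0.2176 + 0.2451 + 0.1659 + 0.1924 + 0.2419 + 0.1659 + 0.2016 + 0.16 + 0.2176 = 2.2371
KR-20 = (k/(k-1)) * (1 - Sum(p_i*q_i) / Var_total)
= (11/10) * (1 - 2.2371/4.53)
= 1.1 * 0.5062
KR-20 = 0.5568

0.5568


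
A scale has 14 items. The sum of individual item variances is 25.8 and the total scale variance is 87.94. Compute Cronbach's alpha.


alpha = (k/(k-1)) * (1 - sum(si^2)/s_total^2)
= (14/13) * (1 - 25.8/87.94)
alpha = 0.761

0.761


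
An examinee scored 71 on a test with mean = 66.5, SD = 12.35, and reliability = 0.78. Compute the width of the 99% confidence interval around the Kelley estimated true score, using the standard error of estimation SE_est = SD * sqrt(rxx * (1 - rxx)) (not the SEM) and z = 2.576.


True score estimate = 0.78*71 + 0.22*66.5 = 70.01
SE_est = SD * sqrt(rxx * (1 - rxx)) = 12.35 * sqrt(0.78 * 0.22) = 12.35 * sqrt(0.1716) = 5.115942
CI = T_est +/- z * SE_est, so width = 2 * z * SE_est = 2 * 2.576 * 5.115942
Width = 26.3573

26.3573


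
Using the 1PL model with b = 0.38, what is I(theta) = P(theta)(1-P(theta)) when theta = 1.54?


P = 1/(1+exp(-(1.54-0.38))) = 0.7613
I = P*(1-P) = 0.7613 * 0.2387
I = 0.1817

0.1817


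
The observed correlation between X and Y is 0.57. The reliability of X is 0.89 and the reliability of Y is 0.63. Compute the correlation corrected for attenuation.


r_corrected = rxy / sqrt(rxx * ryy)
= 0.57 / sqrt(0.89 * 0.63)
= 0.57 / sqrt(0.5607)
= 0.57 / 0.748799
r_corrected = 0.7612

0.7612


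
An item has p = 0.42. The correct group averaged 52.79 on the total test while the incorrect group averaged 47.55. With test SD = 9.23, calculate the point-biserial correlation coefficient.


q = 1 - p = 0.58
rpb = ((M1 - M0) / SD) * sqrt(p * q)
rpb = ((52.79 - 47.55) / 9.23) * sqrt(0.42 * 0.58)
rpb = 0.2802

0.2802


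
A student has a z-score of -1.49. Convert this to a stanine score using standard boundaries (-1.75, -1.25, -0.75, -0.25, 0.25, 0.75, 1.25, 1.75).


Stanine boundaries: [-1.75, -1.25, -0.75, -0.25, 0.25, 0.75, 1.25, 1.75]
z = -1.49
Check each boundary:
  z >= -1.75 -> could be stanine 2
  z < -1.25
  z < -0.75
  z < -0.25
  z < 0.25
  z < 0.75
  z < 1.25
  z < 1.75
Highest qualifying boundary gives stanine = 2

2


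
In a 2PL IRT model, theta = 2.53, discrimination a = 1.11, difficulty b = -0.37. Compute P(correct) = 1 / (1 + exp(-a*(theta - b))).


a*(theta - b) = 1.11 * (2.53 - -0.37) = 3.219
exp(-3.219) = 0.04
P = 1 / (1 + 0.04)
P = 0.9615

0.9615


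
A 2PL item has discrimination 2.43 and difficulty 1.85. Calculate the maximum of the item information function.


For 2PL, max info at theta = b = 1.85
I_max = a^2 / 4 = 2.43^2 / 4
= 5.9049 / 4
I_max = 1.4762

1.4762


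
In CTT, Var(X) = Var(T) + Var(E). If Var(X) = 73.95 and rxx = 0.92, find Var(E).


var_true = rxx * var_obs = 0.92 * 73.95 = 68.034
var_error = var_obs - var_true
var_error = 73.95 - 68.034
var_error = 5.916

5.916


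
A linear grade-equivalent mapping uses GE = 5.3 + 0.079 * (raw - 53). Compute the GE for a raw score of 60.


raw - median = 60 - 53 = 7
slope * diff = 0.079 * 7 = 0.553
GE = 5.3 + 0.553
GE = 5.853

5.853


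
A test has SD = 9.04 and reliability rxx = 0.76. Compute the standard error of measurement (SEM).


SEM = SD * sqrt(1 - rxx)
SEM = 9.04 * sqrt(1 - 0.76)
SEM = 9.04 * sqrt(0.24) = 9.04 * 0.489898
SEM = 4.4287

4.4287


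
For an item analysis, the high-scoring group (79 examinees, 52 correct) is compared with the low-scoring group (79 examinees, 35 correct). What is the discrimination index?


p_upper = 52/79 = 0.6582
p_lower = 35/79 = 0.443
D = 0.6582 - 0.443 = 0.2152

0.2152


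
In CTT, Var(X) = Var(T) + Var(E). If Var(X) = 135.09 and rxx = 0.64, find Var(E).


var_true = rxx * var_obs = 0.64 * 135.09 = 86.4576
var_error = var_obs - var_true
var_error = 135.09 - 86.4576
var_error = 48.6324

48.6324


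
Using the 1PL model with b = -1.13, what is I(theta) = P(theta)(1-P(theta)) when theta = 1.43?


P = 1/(1+exp(-(1.43--1.13))) = 0.9282
I = P*(1-P) = 0.9282 * 0.0718
I = 0.0666

0.0666


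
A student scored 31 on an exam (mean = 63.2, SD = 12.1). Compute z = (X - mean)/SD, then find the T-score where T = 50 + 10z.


z = (X - mean) / SD = (31 - 63.2) / 12.1
z = -32.2 / 12.1
z = -2.6612
T-score = T = 50 + 10z
Carry z at full precision (z = -32.2 / 12.1) into the conversion:
T-score = 50 + 10 * (-32.2 / 12.1) = 50 + -322 / 12.1
T-score = 50 + -26.6116
T-score = 23.3884

23.3884


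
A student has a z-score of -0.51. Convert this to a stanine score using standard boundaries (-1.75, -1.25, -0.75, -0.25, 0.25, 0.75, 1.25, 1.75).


Stanine boundaries: [-1.75, -1.25, -0.75, -0.25, 0.25, 0.75, 1.25, 1.75]
z = -0.51
Check each boundary:
  z >= -1.75 -> could be stanine 2
  z >= -1.25 -> could be stanine 3
  z >= -0.75 -> could be stanine 4
  z < -0.25
  z < 0.25
  z < 0.75
  z < 1.25
  z < 1.75
Highest qualifying boundary gives stanine = 4

4


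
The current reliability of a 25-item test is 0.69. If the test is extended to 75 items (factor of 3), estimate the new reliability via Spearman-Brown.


r_new = (n * rxx) / (1 + (n-1) * rxx)
r_new = (3 * 0.69) / (1 + 2 * 0.69)
r_new = 2.07 / 2.38
r_new = 0.8697

0.8697


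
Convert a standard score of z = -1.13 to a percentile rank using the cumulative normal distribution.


CDF(z) = 0.5 * (1 + erf(z/sqrt(2)))
erf(-0.799) = -0.7415
CDF = 0.1292
Percentile rank = 0.1292 * 100 = 12.92

12.92


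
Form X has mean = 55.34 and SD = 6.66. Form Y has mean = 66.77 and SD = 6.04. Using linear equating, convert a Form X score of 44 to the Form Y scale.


slope = SD_Y / SD_X = 6.04 / 6.66 ~ 0.9069
intercept = mean_Y - slope * mean_X = 66.77 - (6.04 / 6.66) * 55.34 ~ 16.5818
Y = slope * X + intercept. To avoid rounding drift from the rounded slope/intercept, evaluate the equivalent form Y = mean_Y + SD_Y * (X - mean_X) / SD_X at full precision:
Y = 66.77 + 6.04 * (44 - 55.34) / 6.66
Y = 66.77 - 6.04 * 11.34 / 6.66
Y = 66.77 - 68.4936 / 6.66
Y = 66.77 - 10.2843
Y = 56.4857

56.4857


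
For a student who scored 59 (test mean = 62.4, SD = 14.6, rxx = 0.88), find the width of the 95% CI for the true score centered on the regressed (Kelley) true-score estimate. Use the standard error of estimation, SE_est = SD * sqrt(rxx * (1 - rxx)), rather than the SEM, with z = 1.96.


True score estimate = 0.88*59 + 0.12*62.4 = 59.408
SE_est = SD * sqrt(rxx * (1 - rxx)) = 14.6 * sqrt(0.88 * 0.12) = 14.6 * sqrt(0.1056) = 4.744438
CI = T_est +/- z * SE_est, so width = 2 * z * SE_est = 2 * 1.96 * 4.744438
Width = 18.5982

18.5982


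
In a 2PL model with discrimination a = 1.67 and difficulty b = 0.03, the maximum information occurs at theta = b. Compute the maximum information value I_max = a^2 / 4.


For 2PL, max info at theta = b = 0.03
I_max = a^2 / 4 = 1.67^2 / 4
= 2.7889 / 4
I_max = 0.6972

0.6972


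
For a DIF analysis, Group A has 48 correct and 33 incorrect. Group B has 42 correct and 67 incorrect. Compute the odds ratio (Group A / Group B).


Odds_A = 48/33 = 1.4545
Odds_B = 42/67 = 0.6269
OR = Odds_A / Odds_B = 1.4545 / 0.6269
Exactly, OR = (48 * 67) / (33 * 42) = 3216 / 1386
OR = 2.3203

2.3203


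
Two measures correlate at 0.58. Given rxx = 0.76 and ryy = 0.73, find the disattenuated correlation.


r_corrected = rxy / sqrt(rxx * ryy)
= 0.58 / sqrt(0.76 * 0.73)
= 0.58 / sqrt(0.5548)
= 0.58 / 0.744849
r_corrected = 0.7787

0.7787


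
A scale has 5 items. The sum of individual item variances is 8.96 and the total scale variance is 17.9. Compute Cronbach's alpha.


alpha = (k/(k-1)) * (1 - sum(si^2)/s_total^2)
= (5/4) * (1 - 8.96/17.9)
alpha = 0.6243

0.6243


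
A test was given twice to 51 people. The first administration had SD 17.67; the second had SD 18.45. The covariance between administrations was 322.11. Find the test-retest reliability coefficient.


r = cov(X,Y) / (SD_X * SD_Y)
r = 322.11 / (17.67 * 18.45)
r = 322.11 / 326.0115
r = 0.988

0.988


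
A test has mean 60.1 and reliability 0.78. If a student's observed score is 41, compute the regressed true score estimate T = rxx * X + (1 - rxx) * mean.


T_est = rxx * X + (1 - rxx) * mean
T_est = 0.78 * 41 + 0.22 * 60.1
T_est = 31.98 + 13.222
T_est = 45.202

45.202


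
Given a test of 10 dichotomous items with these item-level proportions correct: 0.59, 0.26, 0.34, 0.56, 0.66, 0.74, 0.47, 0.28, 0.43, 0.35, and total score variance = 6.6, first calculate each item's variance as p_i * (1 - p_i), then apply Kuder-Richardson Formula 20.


For each item, compute p_i * q_i:
  Item 1: 0.59 * 0.41 = 0.2419
  Item 2: 0.26 * 0.74 = 0.1924
  Item 3: 0.34 * 0.66 = 0.2244
  Item 4: 0.56 * 0.44 = 0.2464
  Item 5: 0.66 * 0.34 = 0.2244
  Item 6: 0.74 * 0.26 = 0.1924
  Item 7: 0.47 * 0.53 = 0.2491
  Item 8: 0.28 * 0.72 = 0.2016
  Item 9: 0.43 * 0.57 = 0.2451
  Item 10: 0.35 * 0.65 = 0.2275
Sum(p_i * q_i) = 0.2419 + 0.1924 + 0.2244 + 0.2464 + 0.2244 + 0.1924 + 0.2491 + 0.2016 + 0.2451 + 0.2275 = 2.2452
KR-20 = (k/(k-1)) * (1 - Sum(p_i*q_i) / Var_total)
= (10/9) * (1 - 2.2452/6.6)
= 1.1111 * 0.6598
KR-20 = 0.7331

0.7331


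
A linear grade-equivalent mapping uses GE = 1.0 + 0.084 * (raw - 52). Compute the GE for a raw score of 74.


raw - median = 74 - 52 = 22
slope * diff = 0.084 * 22 = 1.848
GE = 1.0 + 1.848
GE = 2.848

2.848


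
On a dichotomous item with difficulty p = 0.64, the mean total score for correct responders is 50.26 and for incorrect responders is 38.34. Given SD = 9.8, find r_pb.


q = 1 - p = 0.36
rpb = ((M1 - M0) / SD) * sqrt(p * q)
rpb = ((50.26 - 38.34) / 9.8) * sqrt(0.64 * 0.36)
rpb = 0.5838

0.5838


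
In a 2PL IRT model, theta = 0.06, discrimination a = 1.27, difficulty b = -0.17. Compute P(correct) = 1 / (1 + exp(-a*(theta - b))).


a*(theta - b) = 1.27 * (0.06 - -0.17) = 0.2921
exp(-0.2921) = 0.7467
P = 1 / (1 + 0.7467)
P = 0.5725

0.5725


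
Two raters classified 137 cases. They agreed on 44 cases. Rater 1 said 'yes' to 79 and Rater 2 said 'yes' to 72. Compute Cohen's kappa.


P_o = 44/137 = 0.321168
P_e = (79*72 + 58*65) / 18769 = 0.503916
kappa = (P_o - P_e) / (1 - P_e)
kappa = (0.321168 - 0.503916) / (1 - 0.503916)
kappa = -0.3684

-0.3684


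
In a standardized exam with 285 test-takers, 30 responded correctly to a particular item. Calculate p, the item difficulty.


Item difficulty p = number correct / total examinees
p = 30 / 285
p = 0.1053

0.1053


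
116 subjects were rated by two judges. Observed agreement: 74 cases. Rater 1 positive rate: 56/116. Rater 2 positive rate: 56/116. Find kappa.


P_o = 74/116 = 0.637931
P_e = (56*56 + 60*60) / 13456 = 0.500595
kappa = (P_o - P_e) / (1 - P_e)
kappa = (0.637931 - 0.500595) / (1 - 0.500595)
kappa = 0.275

0.275
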